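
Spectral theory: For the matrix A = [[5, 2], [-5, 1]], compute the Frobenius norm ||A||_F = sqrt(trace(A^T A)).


||A||_F^2 = sum a_ij^2
= 5^2 + 2^2 + (-5)^2 + 1^2
= 25 + 4 + 25 + 1 = 55
||A||_F = sqrt(55) = 7.4162

7.4162


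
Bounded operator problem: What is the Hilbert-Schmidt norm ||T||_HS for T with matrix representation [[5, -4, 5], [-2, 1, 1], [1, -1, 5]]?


The Hilbert-Schmidt norm is sqrt(sum of squares of all entries).
Sum of squares = 5^2 + (-4)^2 + 5^2 + (-2)^2 + 1^2 + 1^2 + 1^2 + (-1)^2 + 5^2
= 25 + 16 + 25 + 4 + 1 + 1 + 1 + 1 + 25 = 99
||T||_HS = sqrt(99) = 9.9499

9.9499


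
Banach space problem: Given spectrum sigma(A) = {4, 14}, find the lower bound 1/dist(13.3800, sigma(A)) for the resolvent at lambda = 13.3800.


dist(13.3800, {4, 14}) = min(|13.3800 - 4|, |13.3800 - 14|)
= min(9.3800, 0.6200) = 0.6200
Resolvent bound = 1/0.6200 = 1.6129

1.6129


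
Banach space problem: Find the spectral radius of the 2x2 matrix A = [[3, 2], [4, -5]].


For a 2x2 matrix, eigenvalues satisfy lambda^2 - (trace)*lambda + det = 0
trace = 3 + -5 = -2
det = 3*-5 - 2*4 = -23
discriminant = (-2)^2 - 4*(-23) = 96
spectral radius = max |eigenvalue| = 5.8990

5.8990


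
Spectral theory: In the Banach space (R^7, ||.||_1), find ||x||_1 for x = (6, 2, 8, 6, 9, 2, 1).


The l^1 norm equals the sum of absolute values of all components.
||x||_1 = 6 + 2 + 8 + 6 + 9 + 2 + 1
= 34

34.0000


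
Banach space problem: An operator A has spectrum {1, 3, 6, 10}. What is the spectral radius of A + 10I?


Spectrum of A + 10I = {11, 13, 16, 20}
Spectral radius = max |lambda| over the shifted spectrum
= max(11, 13, 16, 20) = 20

20


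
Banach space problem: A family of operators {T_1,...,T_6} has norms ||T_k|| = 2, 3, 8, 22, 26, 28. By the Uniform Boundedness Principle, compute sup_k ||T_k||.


By the Uniform Boundedness Principle, the supremum of norms is finite.
sup_k ||T_k|| = max(2, 3, 8, 22, 26, 28) = 28

28


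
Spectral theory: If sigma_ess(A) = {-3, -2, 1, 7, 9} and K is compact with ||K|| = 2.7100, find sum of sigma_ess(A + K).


By Weyl's theorem, the essential spectrum is invariant under compact perturbations.
sigma_ess(A + K) = sigma_ess(A) = {-3, -2, 1, 7, 9}
Sum = -3 + -2 + 1 + 7 + 9 = 12

12


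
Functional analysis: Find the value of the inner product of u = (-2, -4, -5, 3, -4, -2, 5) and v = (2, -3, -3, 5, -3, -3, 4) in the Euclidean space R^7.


Computing the standard inner product <u, v> = sum u_i * v_i
= -2*2 + -4*-3 + -5*-3 + 3*5 + -4*-3 + -2*-3 + 5*4
= -4 + 12 + 15 + 15 + 12 + 6 + 20
= 76

76


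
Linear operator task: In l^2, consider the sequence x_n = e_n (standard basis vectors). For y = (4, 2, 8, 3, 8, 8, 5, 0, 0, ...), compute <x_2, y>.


x_2 = e_2 is the standard basis vector with 1 in position 2.
<x_2, y> = y_2 = 2
As n -> infinity, <x_n, y> -> 0, confirming weak convergence of (x_n) to 0.

2


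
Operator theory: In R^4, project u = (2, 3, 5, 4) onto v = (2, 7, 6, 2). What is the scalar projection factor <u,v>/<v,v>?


Computing <u,v> = 2*2 + 3*7 + 5*6 + 4*2 = 63
Computing <v,v> = 2^2 + 7^2 + 6^2 + 2^2 = 93
Projection coefficient = 63/93 = 0.6774

0.6774


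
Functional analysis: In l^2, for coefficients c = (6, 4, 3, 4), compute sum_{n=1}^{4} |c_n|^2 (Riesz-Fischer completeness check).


sum |c_n|^2 = 6^2 + 4^2 + 3^2 + 4^2
= 36 + 16 + 9 + 16
= 77

77


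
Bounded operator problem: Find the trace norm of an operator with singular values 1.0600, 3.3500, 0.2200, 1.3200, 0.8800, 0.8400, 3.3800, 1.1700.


The nuclear norm is the sum of all singular values.
||T||_1 = 1.0600 + 3.3500 + 0.2200 + 1.3200 + 0.8800 + 0.8400 + 3.3800 + 1.1700
= 12.2200

12.2200


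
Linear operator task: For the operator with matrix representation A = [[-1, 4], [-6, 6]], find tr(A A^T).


trace(A * A^T) = sum of squares of all entries
= (-1)^2 + 4^2 + (-6)^2 + 6^2
= 1 + 16 + 36 + 36
= 89

89


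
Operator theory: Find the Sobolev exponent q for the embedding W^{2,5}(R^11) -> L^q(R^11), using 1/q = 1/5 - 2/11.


Using the Sobolev embedding formula: 1/q = 1/p - k/n
1/q = 1/5 - 2/11 = 1/55
q = 1/(1/55) = 55

55.0000


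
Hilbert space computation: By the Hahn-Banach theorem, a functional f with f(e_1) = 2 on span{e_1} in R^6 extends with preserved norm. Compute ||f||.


The norm of f is given by ||f|| = sup_{||x||=1} |f(x)|.
On span{e_1}, ||e_1|| = 1, so ||f|| = |f(e_1)| / ||e_1||
= |2| / 1 = 2.0000

2.0000


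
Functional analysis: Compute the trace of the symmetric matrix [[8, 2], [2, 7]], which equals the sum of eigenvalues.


For a self-adjoint (symmetric) matrix, the eigenvalues are real.
The sum of eigenvalues equals the trace of the matrix.
trace = 8 + 7 = 15

15


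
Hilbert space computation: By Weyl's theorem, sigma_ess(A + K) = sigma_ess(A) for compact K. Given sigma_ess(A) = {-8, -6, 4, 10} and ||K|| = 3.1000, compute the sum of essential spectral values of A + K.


By Weyl's theorem, the essential spectrum is invariant under compact perturbations.
sigma_ess(A + K) = sigma_ess(A) = {-8, -6, 4, 10}
Sum = -8 + -6 + 4 + 10 = 0

0


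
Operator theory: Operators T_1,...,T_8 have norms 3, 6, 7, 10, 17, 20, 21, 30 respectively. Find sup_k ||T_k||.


By the Uniform Boundedness Principle, the supremum of norms is finite.
sup_k ||T_k|| = max(3, 6, 7, 10, 17, 20, 21, 30) = 30

30


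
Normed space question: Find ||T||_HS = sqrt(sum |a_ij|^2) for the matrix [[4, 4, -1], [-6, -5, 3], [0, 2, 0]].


The Hilbert-Schmidt norm is sqrt(sum of squares of all entries).
Sum of squares = 4^2 + 4^2 + (-1)^2 + (-6)^2 + (-5)^2 + 3^2 + 0^2 + 2^2 + 0^2
= 16 + 16 + 1 + 36 + 25 + 9 + 0 + 4 + 0 = 107
||T||_HS = sqrt(107) = 10.3441

10.3441


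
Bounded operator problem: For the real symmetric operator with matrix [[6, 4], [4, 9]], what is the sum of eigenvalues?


For a self-adjoint (symmetric) matrix, the eigenvalues are real.
The sum of eigenvalues equals the trace of the matrix.
trace = 6 + 9 = 15

15


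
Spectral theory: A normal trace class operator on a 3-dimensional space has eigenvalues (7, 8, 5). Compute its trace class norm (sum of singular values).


For a normal operator, singular values equal |eigenvalues|.
Trace norm = sum |lambda_i| = 7 + 8 + 5
= 20

20


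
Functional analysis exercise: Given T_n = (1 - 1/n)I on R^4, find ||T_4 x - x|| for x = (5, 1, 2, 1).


T_4 x - x = (1 - 1/4)x - x = -x/4
||x|| = sqrt(31) = 5.5678
||T_4 x - x|| = ||x||/4 = 5.5678/4 = 1.3919

1.3919


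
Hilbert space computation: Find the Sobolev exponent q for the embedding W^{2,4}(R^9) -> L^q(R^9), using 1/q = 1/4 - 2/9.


Using the Sobolev embedding formula: 1/q = 1/p - k/n
1/q = 1/4 - 2/9 = 1/36
q = 1/(1/36) = 36

36.0000


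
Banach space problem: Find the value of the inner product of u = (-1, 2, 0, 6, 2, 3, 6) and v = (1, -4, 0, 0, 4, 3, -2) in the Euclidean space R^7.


Computing the standard inner product <u, v> = sum u_i * v_i
= -1*1 + 2*-4 + 0*0 + 6*0 + 2*4 + 3*3 + 6*-2
= -1 + -8 + 0 + 0 + 8 + 9 + -12
= -4

-4


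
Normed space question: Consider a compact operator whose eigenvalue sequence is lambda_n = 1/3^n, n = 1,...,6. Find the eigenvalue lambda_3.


The eigenvalue formula gives lambda_3 = 1/3^3
= 1/27
= 0.0370

0.0370


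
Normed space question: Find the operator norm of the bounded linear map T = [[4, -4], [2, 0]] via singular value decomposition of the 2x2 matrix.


A^T A = [[20, -16], [-16, 16]]
trace(A^T A) = 36, det(A^T A) = 64
discriminant = 36^2 - 4*64 = 1040
Largest eigenvalue of A^T A = (trace + sqrt(disc))/2 = 34.1245
||T|| = sqrt(34.1245) = 5.8416

5.8416


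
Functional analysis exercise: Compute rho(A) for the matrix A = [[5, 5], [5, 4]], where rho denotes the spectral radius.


For a 2x2 matrix, eigenvalues satisfy lambda^2 - (trace)*lambda + det = 0
trace = 5 + 4 = 9
det = 5*4 - 5*5 = -5
discriminant = 9^2 - 4*(-5) = 101
spectral radius = max |eigenvalue| = 9.5249

9.5249


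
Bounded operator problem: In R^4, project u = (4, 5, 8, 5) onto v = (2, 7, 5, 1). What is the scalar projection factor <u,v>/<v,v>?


Computing <u,v> = 4*2 + 5*7 + 8*5 + 5*1 = 88
Computing <v,v> = 2^2 + 7^2 + 5^2 + 1^2 = 79
Projection coefficient = 88/79 = 1.1139

1.1139


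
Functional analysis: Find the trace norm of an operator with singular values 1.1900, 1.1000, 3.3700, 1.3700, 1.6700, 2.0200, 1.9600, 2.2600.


The nuclear norm is the sum of all singular values.
||T||_1 = 1.1900 + 1.1000 + 3.3700 + 1.3700 + 1.6700 + 2.0200 + 1.9600 + 2.2600
= 14.9400

14.9400


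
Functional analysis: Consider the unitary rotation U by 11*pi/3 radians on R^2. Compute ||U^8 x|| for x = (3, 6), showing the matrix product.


U is a rotation by theta = 11*pi/3
U^8 = rotation by 8*theta = 88*pi/3 = 4*pi/3 (mod 2*pi)
cos(4*pi/3) = -0.5000, sin(4*pi/3) = -0.8660
U^8 x = (-0.5000 * 3 - -0.8660 * 6, -0.8660 * 3 + -0.5000 * 6)
= (3.6962, -5.5981)
||U^8 x|| = sqrt(3.6962^2 + (-5.5981)^2) = sqrt(45.0000) = 6.7082

6.7082


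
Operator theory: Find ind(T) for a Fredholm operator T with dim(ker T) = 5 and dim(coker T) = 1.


The Fredholm index is defined as ind(T) = dim(ker T) - dim(coker T)
= 5 - 1
= 4

4


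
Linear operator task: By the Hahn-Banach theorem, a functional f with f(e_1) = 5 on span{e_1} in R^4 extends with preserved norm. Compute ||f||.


The norm of f is given by ||f|| = sup_{||x||=1} |f(x)|.
On span{e_1}, ||e_1|| = 1, so ||f|| = |f(e_1)| / ||e_1||
= |5| / 1 = 5.0000

5.0000


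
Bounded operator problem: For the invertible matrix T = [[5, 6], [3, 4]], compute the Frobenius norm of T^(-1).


det(T) = 5*4 - 6*3 = 2
T^(-1) = (1/2) * [[4, -6], [-3, 5]] = [[2.0000, -3.0000], [-1.5000, 2.5000]]
||T^(-1)||_F^2 = 2.0000^2 + (-3.0000)^2 + (-1.5000)^2 + 2.5000^2 = 21.5000
||T^(-1)||_F = sqrt(21.5000) = 4.6368

4.6368


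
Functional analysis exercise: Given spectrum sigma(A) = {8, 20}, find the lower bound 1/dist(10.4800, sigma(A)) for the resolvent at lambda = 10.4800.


dist(10.4800, {8, 20}) = min(|10.4800 - 8|, |10.4800 - 20|)
= min(2.4800, 9.5200) = 2.4800
Resolvent bound = 1/2.4800 = 0.4032

0.4032


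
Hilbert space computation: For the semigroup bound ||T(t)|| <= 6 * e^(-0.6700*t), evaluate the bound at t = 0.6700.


||T(0.6700)|| <= 6 * exp(-0.6700 * 0.6700)
= 6 * exp(-0.4489)
= 6 * 0.6383
= 3.8300

3.8300


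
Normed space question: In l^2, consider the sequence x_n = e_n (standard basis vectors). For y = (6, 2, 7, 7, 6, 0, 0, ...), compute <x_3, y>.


x_3 = e_3 is the standard basis vector with 1 in position 3.
<x_3, y> = y_3 = 7
As n -> infinity, <x_n, y> -> 0, confirming weak convergence of (x_n) to 0.

7


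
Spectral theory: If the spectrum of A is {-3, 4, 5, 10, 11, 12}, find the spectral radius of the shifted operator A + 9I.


Spectrum of A + 9I = {6, 13, 14, 19, 20, 21}
Spectral radius = max |lambda| over the shifted spectrum
= max(6, 13, 14, 19, 20, 21) = 21

21


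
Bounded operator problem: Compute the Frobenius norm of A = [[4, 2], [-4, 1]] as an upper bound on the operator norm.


||A||_F^2 = sum a_ij^2
= 4^2 + 2^2 + (-4)^2 + 1^2
= 16 + 4 + 16 + 1 = 37
||A||_F = sqrt(37) = 6.0828

6.0828


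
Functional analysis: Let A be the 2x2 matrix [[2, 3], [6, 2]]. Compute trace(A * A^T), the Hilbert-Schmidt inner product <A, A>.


trace(A * A^T) = sum of squares of all entries
= 2^2 + 3^2 + 6^2 + 2^2
= 4 + 9 + 36 + 4
= 53

53


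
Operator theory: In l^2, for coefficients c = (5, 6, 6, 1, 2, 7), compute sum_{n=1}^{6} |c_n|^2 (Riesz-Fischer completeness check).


sum |c_n|^2 = 5^2 + 6^2 + 6^2 + 1^2 + 2^2 + 7^2
= 25 + 36 + 36 + 1 + 4 + 49
= 151

151


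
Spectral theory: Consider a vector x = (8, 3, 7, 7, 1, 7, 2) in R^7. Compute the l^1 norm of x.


The l^1 norm equals the sum of absolute values of all components.
||x||_1 = 8 + 3 + 7 + 7 + 1 + 7 + 2
= 35

35.0000


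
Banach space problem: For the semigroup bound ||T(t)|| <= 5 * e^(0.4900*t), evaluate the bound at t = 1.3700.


||T(1.3700)|| <= 5 * exp(0.4900 * 1.3700)
= 5 * exp(0.6713)
= 5 * 1.9568
= 9.7839

9.7839


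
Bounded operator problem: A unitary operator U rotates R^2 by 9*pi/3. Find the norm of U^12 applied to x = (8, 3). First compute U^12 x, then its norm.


U is a rotation by theta = 9*pi/3
U^12 = rotation by 12*theta = 108*pi/3 = 0*pi/3 (mod 2*pi)
cos(0*pi/3) = 1.0000, sin(0*pi/3) = 0.0000
U^12 x = (1.0000 * 8 - 0.0000 * 3, 0.0000 * 8 + 1.0000 * 3)
= (8.0000, 3.0000)
||U^12 x|| = sqrt(8.0000^2 + 3.0000^2) = sqrt(73.0000) = 8.5440

8.5440


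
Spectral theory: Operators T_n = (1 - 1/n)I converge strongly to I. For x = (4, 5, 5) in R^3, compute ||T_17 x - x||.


T_17 x - x = (1 - 1/17)x - x = -x/17
||x|| = sqrt(66) = 8.1240
||T_17 x - x|| = ||x||/17 = 8.1240/17 = 0.4779

0.4779


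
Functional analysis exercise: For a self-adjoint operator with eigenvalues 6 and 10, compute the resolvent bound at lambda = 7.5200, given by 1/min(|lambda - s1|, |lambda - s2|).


dist(7.5200, {6, 10}) = min(|7.5200 - 6|, |7.5200 - 10|)
= min(1.5200, 2.4800) = 1.5200
Resolvent bound = 1/1.5200 = 0.6579

0.6579


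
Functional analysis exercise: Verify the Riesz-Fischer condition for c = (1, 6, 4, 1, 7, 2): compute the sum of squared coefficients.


sum |c_n|^2 = 1^2 + 6^2 + 4^2 + 1^2 + 7^2 + 2^2
= 1 + 36 + 16 + 1 + 49 + 4
= 107

107


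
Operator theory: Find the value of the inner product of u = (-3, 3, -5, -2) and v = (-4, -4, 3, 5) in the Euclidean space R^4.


Computing the standard inner product <u, v> = sum u_i * v_i
= -3*-4 + 3*-4 + -5*3 + -2*5
= 12 + -12 + -15 + -10
= -25

-25


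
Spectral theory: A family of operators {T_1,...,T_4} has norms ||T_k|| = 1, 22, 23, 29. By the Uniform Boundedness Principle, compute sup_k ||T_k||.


By the Uniform Boundedness Principle, the supremum of norms is finite.
sup_k ||T_k|| = max(1, 22, 23, 29) = 29

29


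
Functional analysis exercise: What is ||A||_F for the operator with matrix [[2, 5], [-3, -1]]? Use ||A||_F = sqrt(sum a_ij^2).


||A||_F^2 = sum a_ij^2
= 2^2 + 5^2 + (-3)^2 + (-1)^2
= 4 + 25 + 9 + 1 = 39
||A||_F = sqrt(39) = 6.2450

6.2450


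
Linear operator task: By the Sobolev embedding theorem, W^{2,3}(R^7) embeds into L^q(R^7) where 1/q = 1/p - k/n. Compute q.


Using the Sobolev embedding formula: 1/q = 1/p - k/n
1/q = 1/3 - 2/7 = 1/21
q = 1/(1/21) = 21

21.0000


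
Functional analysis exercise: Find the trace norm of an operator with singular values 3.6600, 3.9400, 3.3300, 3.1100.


The nuclear norm is the sum of all singular values.
||T||_1 = 3.6600 + 3.9400 + 3.3300 + 3.1100
= 14.0400

14.0400


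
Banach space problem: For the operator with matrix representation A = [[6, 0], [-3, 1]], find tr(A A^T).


trace(A * A^T) = sum of squares of all entries
= 6^2 + 0^2 + (-3)^2 + 1^2
= 36 + 0 + 9 + 1
= 46

46


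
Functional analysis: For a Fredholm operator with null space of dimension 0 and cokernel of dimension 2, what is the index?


The Fredholm index is defined as ind(T) = dim(ker T) - dim(coker T)
= 0 - 2
= -2

-2


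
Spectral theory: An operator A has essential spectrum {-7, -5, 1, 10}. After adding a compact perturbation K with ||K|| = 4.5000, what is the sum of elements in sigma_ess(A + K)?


By Weyl's theorem, the essential spectrum is invariant under compact perturbations.
sigma_ess(A + K) = sigma_ess(A) = {-7, -5, 1, 10}
Sum = -7 + -5 + 1 + 10 = -1

-1


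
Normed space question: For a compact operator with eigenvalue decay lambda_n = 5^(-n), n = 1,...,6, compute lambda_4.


The eigenvalue formula gives lambda_4 = 1/5^4
= 1/625
= 0.0016

0.0016


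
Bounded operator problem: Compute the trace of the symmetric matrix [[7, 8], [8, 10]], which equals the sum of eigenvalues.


For a self-adjoint (symmetric) matrix, the eigenvalues are real.
The sum of eigenvalues equals the trace of the matrix.
trace = 7 + 10 = 17

17


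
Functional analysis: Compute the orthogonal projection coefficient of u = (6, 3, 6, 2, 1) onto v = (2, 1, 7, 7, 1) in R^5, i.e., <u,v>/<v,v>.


Computing <u,v> = 6*2 + 3*1 + 6*7 + 2*7 + 1*1 = 72
Computing <v,v> = 2^2 + 1^2 + 7^2 + 7^2 + 1^2 = 104
Projection coefficient = 72/104 = 0.6923

0.6923


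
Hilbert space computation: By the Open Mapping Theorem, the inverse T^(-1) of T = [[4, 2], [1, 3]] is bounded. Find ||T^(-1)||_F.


det(T) = 4*3 - 2*1 = 10
T^(-1) = (1/10) * [[3, -2], [-1, 4]] = [[0.3000, -0.2000], [-0.1000, 0.4000]]
||T^(-1)||_F^2 = 0.3000^2 + (-0.2000)^2 + (-0.1000)^2 + 0.4000^2 = 0.3000
||T^(-1)||_F = sqrt(0.3000) = 0.5477

0.5477


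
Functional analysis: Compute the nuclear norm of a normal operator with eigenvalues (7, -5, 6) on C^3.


For a normal operator, singular values equal |eigenvalues|.
Trace norm = sum |lambda_i| = 7 + 5 + 6
= 18

18


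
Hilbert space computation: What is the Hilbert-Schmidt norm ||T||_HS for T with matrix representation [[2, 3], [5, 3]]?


The Hilbert-Schmidt norm is sqrt(sum of squares of all entries).
Sum of squares = 2^2 + 3^2 + 5^2 + 3^2
= 4 + 9 + 25 + 9 = 47
||T||_HS = sqrt(47) = 6.8557

6.8557


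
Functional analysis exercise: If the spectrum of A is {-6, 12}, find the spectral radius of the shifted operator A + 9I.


Spectrum of A + 9I = {3, 21}
Spectral radius = max |lambda| over the shifted spectrum
= max(3, 21) = 21

21


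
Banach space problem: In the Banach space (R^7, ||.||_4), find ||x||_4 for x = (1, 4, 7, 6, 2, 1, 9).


The l^4 norm = (sum |x_i|^4)^(1/4)
Sum of 4th powers = 1 + 256 + 2401 + 1296 + 16 + 1 + 6561 = 10532
||x||_4 = (10532)^(1/4) = 10.1304

10.1304


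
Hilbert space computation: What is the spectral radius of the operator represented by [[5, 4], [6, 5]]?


For a 2x2 matrix, eigenvalues satisfy lambda^2 - (trace)*lambda + det = 0
trace = 5 + 5 = 10
det = 5*5 - 4*6 = 1
discriminant = 10^2 - 4*(1) = 96
spectral radius = max |eigenvalue| = 9.8990

9.8990


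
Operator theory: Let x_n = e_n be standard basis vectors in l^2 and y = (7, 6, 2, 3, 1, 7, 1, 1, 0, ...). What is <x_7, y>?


x_7 = e_7 is the standard basis vector with 1 in position 7.
<x_7, y> = y_7 = 1
As n -> infinity, <x_n, y> -> 0, confirming weak convergence of (x_n) to 0.

1


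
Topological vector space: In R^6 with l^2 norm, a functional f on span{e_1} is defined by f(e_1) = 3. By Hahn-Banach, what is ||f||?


The norm of f is given by ||f|| = sup_{||x||=1} |f(x)|.
On span{e_1}, ||e_1|| = 1, so ||f|| = |f(e_1)| / ||e_1||
= |3| / 1 = 3.0000

3.0000


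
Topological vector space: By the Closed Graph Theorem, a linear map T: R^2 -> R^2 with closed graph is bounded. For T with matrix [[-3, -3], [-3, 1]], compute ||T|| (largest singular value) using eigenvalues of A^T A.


A^T A = [[18, 6], [6, 10]]
trace(A^T A) = 28, det(A^T A) = 144
discriminant = 28^2 - 4*144 = 208
Largest eigenvalue of A^T A = (trace + sqrt(disc))/2 = 21.2111
||T|| = sqrt(21.2111) = 4.6056

4.6056


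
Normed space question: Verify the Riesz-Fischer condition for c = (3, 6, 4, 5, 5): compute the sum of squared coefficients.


sum |c_n|^2 = 3^2 + 6^2 + 4^2 + 5^2 + 5^2
= 9 + 36 + 16 + 25 + 25
= 111

111


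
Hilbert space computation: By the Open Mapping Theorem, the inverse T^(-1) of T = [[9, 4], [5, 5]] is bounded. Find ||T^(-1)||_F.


det(T) = 9*5 - 4*5 = 25
T^(-1) = (1/25) * [[5, -4], [-5, 9]] = [[0.2000, -0.1600], [-0.2000, 0.3600]]
||T^(-1)||_F^2 = 0.2000^2 + (-0.1600)^2 + (-0.2000)^2 + 0.3600^2 = 0.2352
||T^(-1)||_F = sqrt(0.2352) = 0.4850

0.4850


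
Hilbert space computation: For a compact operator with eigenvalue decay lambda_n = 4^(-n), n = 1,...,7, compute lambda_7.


The eigenvalue formula gives lambda_7 = 1/4^7
= 1/16384
= 6.1035e-05

6.1035e-05


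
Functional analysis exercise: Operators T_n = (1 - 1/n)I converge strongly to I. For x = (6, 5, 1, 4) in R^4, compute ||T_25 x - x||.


T_25 x - x = (1 - 1/25)x - x = -x/25
||x|| = sqrt(78) = 8.8318
||T_25 x - x|| = ||x||/25 = 8.8318/25 = 0.3533

0.3533


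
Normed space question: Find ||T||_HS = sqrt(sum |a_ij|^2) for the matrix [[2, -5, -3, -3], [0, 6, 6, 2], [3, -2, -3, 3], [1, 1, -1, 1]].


The Hilbert-Schmidt norm is sqrt(sum of squares of all entries).
Sum of squares = 2^2 + (-5)^2 + (-3)^2 + (-3)^2 + 0^2 + 6^2 + 6^2 + 2^2 + 3^2 + (-2)^2 + (-3)^2 + 3^2 + 1^2 + 1^2 + (-1)^2 + 1^2
= 4 + 25 + 9 + 9 + 0 + 36 + 36 + 4 + 9 + 4 + 9 + 9 + 1 + 1 + 1 + 1 = 158
||T||_HS = sqrt(158) = 12.5698

12.5698


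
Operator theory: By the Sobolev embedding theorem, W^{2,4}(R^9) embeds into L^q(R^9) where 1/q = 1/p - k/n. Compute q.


Using the Sobolev embedding formula: 1/q = 1/p - k/n
1/q = 1/4 - 2/9 = 1/36
q = 1/(1/36) = 36

36.0000


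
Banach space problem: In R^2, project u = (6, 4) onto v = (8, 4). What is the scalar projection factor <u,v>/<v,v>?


Computing <u,v> = 6*8 + 4*4 = 64
Computing <v,v> = 8^2 + 4^2 = 80
Projection coefficient = 64/80 = 0.8000

0.8000


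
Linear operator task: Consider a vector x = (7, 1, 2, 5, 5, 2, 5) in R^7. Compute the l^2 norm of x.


The l^2 norm = (sum |x_i|^2)^(1/2)
Sum of 2th powers = 49 + 1 + 4 + 25 + 25 + 4 + 25 = 133
||x||_2 = (133)^(1/2) = 11.5326

11.5326


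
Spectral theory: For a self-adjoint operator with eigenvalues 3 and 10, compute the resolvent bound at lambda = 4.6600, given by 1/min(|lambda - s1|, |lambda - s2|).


dist(4.6600, {3, 10}) = min(|4.6600 - 3|, |4.6600 - 10|)
= min(1.6600, 5.3400) = 1.6600
Resolvent bound = 1/1.6600 = 0.6024

0.6024


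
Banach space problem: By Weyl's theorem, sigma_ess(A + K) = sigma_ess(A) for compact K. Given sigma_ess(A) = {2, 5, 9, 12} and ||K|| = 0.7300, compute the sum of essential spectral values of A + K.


By Weyl's theorem, the essential spectrum is invariant under compact perturbations.
sigma_ess(A + K) = sigma_ess(A) = {2, 5, 9, 12}
Sum = 2 + 5 + 9 + 12 = 28

28


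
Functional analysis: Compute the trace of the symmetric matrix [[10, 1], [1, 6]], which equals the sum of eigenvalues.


For a self-adjoint (symmetric) matrix, the eigenvalues are real.
The sum of eigenvalues equals the trace of the matrix.
trace = 10 + 6 = 16

16


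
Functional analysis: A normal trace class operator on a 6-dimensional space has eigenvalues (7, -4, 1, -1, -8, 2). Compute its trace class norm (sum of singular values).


For a normal operator, singular values equal |eigenvalues|.
Trace norm = sum |lambda_i| = 7 + 4 + 1 + 1 + 8 + 2
= 23

23


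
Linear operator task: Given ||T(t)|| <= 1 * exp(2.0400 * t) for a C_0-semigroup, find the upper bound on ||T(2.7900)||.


||T(2.7900)|| <= 1 * exp(2.0400 * 2.7900)
= 1 * exp(5.6916)
= 1 * 296.3674
= 296.3674

296.3674


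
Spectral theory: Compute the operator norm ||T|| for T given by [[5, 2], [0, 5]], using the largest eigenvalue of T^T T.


A^T A = [[25, 10], [10, 29]]
trace(A^T A) = 54, det(A^T A) = 625
discriminant = 54^2 - 4*625 = 416
Largest eigenvalue of A^T A = (trace + sqrt(disc))/2 = 37.1980
||T|| = sqrt(37.1980) = 6.0990

6.0990


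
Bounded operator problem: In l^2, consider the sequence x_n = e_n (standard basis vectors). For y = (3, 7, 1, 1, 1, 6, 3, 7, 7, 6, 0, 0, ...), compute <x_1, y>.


x_1 = e_1 is the standard basis vector with 1 in position 1.
<x_1, y> = y_1 = 3
As n -> infinity, <x_n, y> -> 0, confirming weak convergence of (x_n) to 0.

3


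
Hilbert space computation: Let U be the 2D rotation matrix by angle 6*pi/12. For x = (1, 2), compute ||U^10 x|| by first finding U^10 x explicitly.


U is a rotation by theta = 6*pi/12
U^10 = rotation by 10*theta = 60*pi/12 = 12*pi/12 (mod 2*pi)
cos(12*pi/12) = -1.0000, sin(12*pi/12) = 0.0000
U^10 x = (-1.0000 * 1 - 0.0000 * 2, 0.0000 * 1 + -1.0000 * 2)
= (-1.0000, -2.0000)
||U^10 x|| = sqrt((-1.0000)^2 + (-2.0000)^2) = sqrt(5.0000) = 2.2361

2.2361


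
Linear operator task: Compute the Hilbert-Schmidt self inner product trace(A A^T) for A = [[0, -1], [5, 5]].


trace(A * A^T) = sum of squares of all entries
= 0^2 + (-1)^2 + 5^2 + 5^2
= 0 + 1 + 25 + 25
= 51

51


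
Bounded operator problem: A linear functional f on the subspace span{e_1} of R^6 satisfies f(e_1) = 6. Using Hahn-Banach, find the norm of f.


The norm of f is given by ||f|| = sup_{||x||=1} |f(x)|.
On span{e_1}, ||e_1|| = 1, so ||f|| = |f(e_1)| / ||e_1||
= |6| / 1 = 6.0000

6.0000


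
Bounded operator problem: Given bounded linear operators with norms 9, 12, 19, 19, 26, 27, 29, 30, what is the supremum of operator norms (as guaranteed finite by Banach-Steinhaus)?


By the Uniform Boundedness Principle, the supremum of norms is finite.
sup_k ||T_k|| = max(9, 12, 19, 19, 26, 27, 29, 30) = 30

30


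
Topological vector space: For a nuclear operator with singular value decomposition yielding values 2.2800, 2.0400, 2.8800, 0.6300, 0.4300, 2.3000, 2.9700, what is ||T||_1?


The nuclear norm is the sum of all singular values.
||T||_1 = 2.2800 + 2.0400 + 2.8800 + 0.6300 + 0.4300 + 2.3000 + 2.9700
= 13.5300

13.5300


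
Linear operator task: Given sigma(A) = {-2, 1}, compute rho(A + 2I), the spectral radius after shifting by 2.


Spectrum of A + 2I = {0, 3}
Spectral radius = max |lambda| over the shifted spectrum
= max(0, 3) = 3

3


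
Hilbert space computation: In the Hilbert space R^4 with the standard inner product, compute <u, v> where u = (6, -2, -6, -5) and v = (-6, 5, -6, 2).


Computing the standard inner product <u, v> = sum u_i * v_i
= 6*-6 + -2*5 + -6*-6 + -5*2
= -36 + -10 + 36 + -10
= -20

-20


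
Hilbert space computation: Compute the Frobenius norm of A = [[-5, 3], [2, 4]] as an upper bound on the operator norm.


||A||_F^2 = sum a_ij^2
= (-5)^2 + 3^2 + 2^2 + 4^2
= 25 + 9 + 4 + 16 = 54
||A||_F = sqrt(54) = 7.3485

7.3485


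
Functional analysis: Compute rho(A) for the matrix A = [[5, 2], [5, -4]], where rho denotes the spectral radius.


For a 2x2 matrix, eigenvalues satisfy lambda^2 - (trace)*lambda + det = 0
trace = 5 + -4 = 1
det = 5*-4 - 2*5 = -30
discriminant = 1^2 - 4*(-30) = 121
spectral radius = max |eigenvalue| = 6.0000

6.0000


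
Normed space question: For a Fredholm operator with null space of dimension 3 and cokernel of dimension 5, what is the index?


The Fredholm index is defined as ind(T) = dim(ker T) - dim(coker T)
= 3 - 5
= -2

-2


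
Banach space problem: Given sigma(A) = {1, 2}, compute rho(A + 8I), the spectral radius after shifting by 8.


Spectrum of A + 8I = {9, 10}
Spectral radius = max |lambda| over the shifted spectrum
= max(9, 10) = 10

10


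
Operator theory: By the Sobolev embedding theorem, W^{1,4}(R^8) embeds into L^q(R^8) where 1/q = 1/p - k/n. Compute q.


Using the Sobolev embedding formula: 1/q = 1/p - k/n
1/q = 1/4 - 1/8 = 1/8
q = 1/(1/8) = 8

8.0000


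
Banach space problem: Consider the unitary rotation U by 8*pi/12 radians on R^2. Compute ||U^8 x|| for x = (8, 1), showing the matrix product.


U is a rotation by theta = 8*pi/12
U^8 = rotation by 8*theta = 64*pi/12 = 16*pi/12 (mod 2*pi)
cos(16*pi/12) = -0.5000, sin(16*pi/12) = -0.8660
U^8 x = (-0.5000 * 8 - -0.8660 * 1, -0.8660 * 8 + -0.5000 * 1)
= (-3.1340, -7.4282)
||U^8 x|| = sqrt((-3.1340)^2 + (-7.4282)^2) = sqrt(65.0000) = 8.0623

8.0623


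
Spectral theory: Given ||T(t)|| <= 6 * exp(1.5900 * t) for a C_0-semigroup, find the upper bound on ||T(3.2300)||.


||T(3.2300)|| <= 6 * exp(1.5900 * 3.2300)
= 6 * exp(5.1357)
= 6 * 169.9833
= 1019.8996

1019.8996


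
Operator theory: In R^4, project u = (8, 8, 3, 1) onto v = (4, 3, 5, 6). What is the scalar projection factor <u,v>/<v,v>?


Computing <u,v> = 8*4 + 8*3 + 3*5 + 1*6 = 77
Computing <v,v> = 4^2 + 3^2 + 5^2 + 6^2 = 86
Projection coefficient = 77/86 = 0.8953

0.8953


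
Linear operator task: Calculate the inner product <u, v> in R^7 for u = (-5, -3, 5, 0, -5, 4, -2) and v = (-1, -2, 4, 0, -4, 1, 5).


Computing the standard inner product <u, v> = sum u_i * v_i
= -5*-1 + -3*-2 + 5*4 + 0*0 + -5*-4 + 4*1 + -2*5
= 5 + 6 + 20 + 0 + 20 + 4 + -10
= 45

45


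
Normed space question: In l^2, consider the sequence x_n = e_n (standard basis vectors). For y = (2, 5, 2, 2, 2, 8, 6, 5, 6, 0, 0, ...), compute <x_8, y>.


x_8 = e_8 is the standard basis vector with 1 in position 8.
<x_8, y> = y_8 = 5
As n -> infinity, <x_n, y> -> 0, confirming weak convergence of (x_n) to 0.

5


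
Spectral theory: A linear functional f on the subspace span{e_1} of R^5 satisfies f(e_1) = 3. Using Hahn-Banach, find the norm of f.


The norm of f is given by ||f|| = sup_{||x||=1} |f(x)|.
On span{e_1}, ||e_1|| = 1, so ||f|| = |f(e_1)| / ||e_1||
= |3| / 1 = 3.0000

3.0000


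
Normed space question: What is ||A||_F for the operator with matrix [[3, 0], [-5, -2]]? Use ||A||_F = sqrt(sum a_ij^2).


||A||_F^2 = sum a_ij^2
= 3^2 + 0^2 + (-5)^2 + (-2)^2
= 9 + 0 + 25 + 4 = 38
||A||_F = sqrt(38) = 6.1644

6.1644


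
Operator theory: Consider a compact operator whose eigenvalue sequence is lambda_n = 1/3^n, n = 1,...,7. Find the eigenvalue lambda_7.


The eigenvalue formula gives lambda_7 = 1/3^7
= 1/2187
= 4.5725e-04

4.5725e-04


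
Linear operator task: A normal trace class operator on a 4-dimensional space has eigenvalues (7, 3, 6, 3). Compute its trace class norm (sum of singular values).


For a normal operator, singular values equal |eigenvalues|.
Trace norm = sum |lambda_i| = 7 + 3 + 6 + 3
= 19

19


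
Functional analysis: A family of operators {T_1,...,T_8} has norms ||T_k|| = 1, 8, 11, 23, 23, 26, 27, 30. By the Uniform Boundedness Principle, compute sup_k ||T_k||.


By the Uniform Boundedness Principle, the supremum of norms is finite.
sup_k ||T_k|| = max(1, 8, 11, 23, 23, 26, 27, 30) = 30

30


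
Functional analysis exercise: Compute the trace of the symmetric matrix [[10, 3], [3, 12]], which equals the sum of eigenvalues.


For a self-adjoint (symmetric) matrix, the eigenvalues are real.
The sum of eigenvalues equals the trace of the matrix.
trace = 10 + 12 = 22

22


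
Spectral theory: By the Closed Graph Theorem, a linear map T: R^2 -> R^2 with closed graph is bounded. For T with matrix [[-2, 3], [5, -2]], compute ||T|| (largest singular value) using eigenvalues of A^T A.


A^T A = [[29, -16], [-16, 13]]
trace(A^T A) = 42, det(A^T A) = 121
discriminant = 42^2 - 4*121 = 1280
Largest eigenvalue of A^T A = (trace + sqrt(disc))/2 = 38.8885
||T|| = sqrt(38.8885) = 6.2361

6.2361


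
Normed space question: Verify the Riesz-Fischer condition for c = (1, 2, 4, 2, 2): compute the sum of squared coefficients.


sum |c_n|^2 = 1^2 + 2^2 + 4^2 + 2^2 + 2^2
= 1 + 4 + 16 + 4 + 4
= 29

29


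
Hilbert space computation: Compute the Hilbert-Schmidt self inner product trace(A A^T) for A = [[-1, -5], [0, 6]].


trace(A * A^T) = sum of squares of all entries
= (-1)^2 + (-5)^2 + 0^2 + 6^2
= 1 + 25 + 0 + 36
= 62

62


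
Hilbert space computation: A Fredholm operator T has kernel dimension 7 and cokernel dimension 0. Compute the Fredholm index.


The Fredholm index is defined as ind(T) = dim(ker T) - dim(coker T)
= 7 - 0
= 7

7


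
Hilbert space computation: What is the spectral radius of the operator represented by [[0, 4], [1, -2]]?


For a 2x2 matrix, eigenvalues satisfy lambda^2 - (trace)*lambda + det = 0
trace = 0 + -2 = -2
det = 0*-2 - 4*1 = -4
discriminant = (-2)^2 - 4*(-4) = 20
spectral radius = max |eigenvalue| = 3.2361

3.2361


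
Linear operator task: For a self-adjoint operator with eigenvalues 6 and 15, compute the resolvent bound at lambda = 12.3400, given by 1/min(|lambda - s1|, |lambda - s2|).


dist(12.3400, {6, 15}) = min(|12.3400 - 6|, |12.3400 - 15|)
= min(6.3400, 2.6600) = 2.6600
Resolvent bound = 1/2.6600 = 0.3759

0.3759


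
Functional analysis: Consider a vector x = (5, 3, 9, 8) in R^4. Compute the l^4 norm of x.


The l^4 norm = (sum |x_i|^4)^(1/4)
Sum of 4th powers = 625 + 81 + 6561 + 4096 = 11363
||x||_4 = (11363)^(1/4) = 10.3246

10.3246


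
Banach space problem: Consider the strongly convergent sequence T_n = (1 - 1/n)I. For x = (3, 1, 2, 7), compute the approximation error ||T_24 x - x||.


T_24 x - x = (1 - 1/24)x - x = -x/24
||x|| = sqrt(63) = 7.9373
||T_24 x - x|| = ||x||/24 = 7.9373/24 = 0.3307

0.3307


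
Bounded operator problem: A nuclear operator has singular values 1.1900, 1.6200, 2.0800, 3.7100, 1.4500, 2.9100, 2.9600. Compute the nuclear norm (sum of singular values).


The nuclear norm is the sum of all singular values.
||T||_1 = 1.1900 + 1.6200 + 2.0800 + 3.7100 + 1.4500 + 2.9100 + 2.9600
= 15.9200

15.9200


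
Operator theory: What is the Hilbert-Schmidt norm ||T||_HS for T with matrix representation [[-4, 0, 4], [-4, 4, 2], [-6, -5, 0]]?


The Hilbert-Schmidt norm is sqrt(sum of squares of all entries).
Sum of squares = (-4)^2 + 0^2 + 4^2 + (-4)^2 + 4^2 + 2^2 + (-6)^2 + (-5)^2 + 0^2
= 16 + 0 + 16 + 16 + 16 + 4 + 36 + 25 + 0 = 129
||T||_HS = sqrt(129) = 11.3578

11.3578


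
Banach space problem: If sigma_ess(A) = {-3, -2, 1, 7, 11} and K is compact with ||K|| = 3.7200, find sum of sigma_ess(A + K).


By Weyl's theorem, the essential spectrum is invariant under compact perturbations.
sigma_ess(A + K) = sigma_ess(A) = {-3, -2, 1, 7, 11}
Sum = -3 + -2 + 1 + 7 + 11 = 14

14


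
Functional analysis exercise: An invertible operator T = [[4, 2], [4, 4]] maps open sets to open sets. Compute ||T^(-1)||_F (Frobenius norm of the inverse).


det(T) = 4*4 - 2*4 = 8
T^(-1) = (1/8) * [[4, -2], [-4, 4]] = [[0.5000, -0.2500], [-0.5000, 0.5000]]
||T^(-1)||_F^2 = 0.5000^2 + (-0.2500)^2 + (-0.5000)^2 + 0.5000^2 = 0.8125
||T^(-1)||_F = sqrt(0.8125) = 0.9014

0.9014


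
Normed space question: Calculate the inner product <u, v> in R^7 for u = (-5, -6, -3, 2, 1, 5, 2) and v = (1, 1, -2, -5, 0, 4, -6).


Computing the standard inner product <u, v> = sum u_i * v_i
= -5*1 + -6*1 + -3*-2 + 2*-5 + 1*0 + 5*4 + 2*-6
= -5 + -6 + 6 + -10 + 0 + 20 + -12
= -7

-7


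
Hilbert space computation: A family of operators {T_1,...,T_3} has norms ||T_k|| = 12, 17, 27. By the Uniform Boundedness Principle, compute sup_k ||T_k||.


By the Uniform Boundedness Principle, the supremum of norms is finite.
sup_k ||T_k|| = max(12, 17, 27) = 27

27


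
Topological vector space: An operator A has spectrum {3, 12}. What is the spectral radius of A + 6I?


Spectrum of A + 6I = {9, 18}
Spectral radius = max |lambda| over the shifted spectrum
= max(9, 18) = 18

18


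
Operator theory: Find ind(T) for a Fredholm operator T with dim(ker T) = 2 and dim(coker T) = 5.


The Fredholm index is defined as ind(T) = dim(ker T) - dim(coker T)
= 2 - 5
= -3

-3


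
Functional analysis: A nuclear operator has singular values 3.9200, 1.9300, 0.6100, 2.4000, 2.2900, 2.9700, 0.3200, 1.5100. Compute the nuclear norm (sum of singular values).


The nuclear norm is the sum of all singular values.
||T||_1 = 3.9200 + 1.9300 + 0.6100 + 2.4000 + 2.2900 + 2.9700 + 0.3200 + 1.5100
= 15.9500

15.9500


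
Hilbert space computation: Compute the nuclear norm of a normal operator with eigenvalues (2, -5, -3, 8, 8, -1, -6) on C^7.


For a normal operator, singular values equal |eigenvalues|.
Trace norm = sum |lambda_i| = 2 + 5 + 3 + 8 + 8 + 1 + 6
= 33

33


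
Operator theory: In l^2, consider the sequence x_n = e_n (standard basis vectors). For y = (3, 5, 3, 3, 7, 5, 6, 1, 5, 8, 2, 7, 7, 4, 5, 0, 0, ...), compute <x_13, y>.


x_13 = e_13 is the standard basis vector with 1 in position 13.
<x_13, y> = y_13 = 7
As n -> infinity, <x_n, y> -> 0, confirming weak convergence of (x_n) to 0.

7


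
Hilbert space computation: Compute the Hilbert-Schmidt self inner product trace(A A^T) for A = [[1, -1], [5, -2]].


trace(A * A^T) = sum of squares of all entries
= 1^2 + (-1)^2 + 5^2 + (-2)^2
= 1 + 1 + 25 + 4
= 31

31


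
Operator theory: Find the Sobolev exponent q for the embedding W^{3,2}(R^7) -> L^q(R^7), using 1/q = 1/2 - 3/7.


Using the Sobolev embedding formula: 1/q = 1/p - k/n
1/q = 1/2 - 3/7 = 1/14
q = 1/(1/14) = 14

14.0000


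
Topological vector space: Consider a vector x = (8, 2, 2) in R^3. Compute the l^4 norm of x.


The l^4 norm = (sum |x_i|^4)^(1/4)
Sum of 4th powers = 4096 + 16 + 16 = 4128
||x||_4 = (4128)^(1/4) = 8.0156

8.0156


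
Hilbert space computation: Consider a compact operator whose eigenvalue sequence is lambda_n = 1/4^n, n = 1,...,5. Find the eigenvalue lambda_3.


The eigenvalue formula gives lambda_3 = 1/4^3
= 1/64
= 0.0156

0.0156


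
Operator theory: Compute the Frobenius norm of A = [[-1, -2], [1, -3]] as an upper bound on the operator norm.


||A||_F^2 = sum a_ij^2
= (-1)^2 + (-2)^2 + 1^2 + (-3)^2
= 1 + 4 + 1 + 9 = 15
||A||_F = sqrt(15) = 3.8730

3.8730


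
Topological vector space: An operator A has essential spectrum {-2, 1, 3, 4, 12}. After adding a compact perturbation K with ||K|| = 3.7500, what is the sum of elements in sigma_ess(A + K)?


By Weyl's theorem, the essential spectrum is invariant under compact perturbations.
sigma_ess(A + K) = sigma_ess(A) = {-2, 1, 3, 4, 12}
Sum = -2 + 1 + 3 + 4 + 12 = 18

18


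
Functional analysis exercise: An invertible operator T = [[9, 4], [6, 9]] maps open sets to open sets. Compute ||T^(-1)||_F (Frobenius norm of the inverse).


det(T) = 9*9 - 4*6 = 57
T^(-1) = (1/57) * [[9, -4], [-6, 9]] = [[0.1579, -0.0702], [-0.1053, 0.1579]]
||T^(-1)||_F^2 = 0.1579^2 + (-0.0702)^2 + (-0.1053)^2 + 0.1579^2 = 0.0659
||T^(-1)||_F = sqrt(0.0659) = 0.2566

0.2566


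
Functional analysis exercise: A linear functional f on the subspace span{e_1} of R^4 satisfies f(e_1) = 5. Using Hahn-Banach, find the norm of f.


The norm of f is given by ||f|| = sup_{||x||=1} |f(x)|.
On span{e_1}, ||e_1|| = 1, so ||f|| = |f(e_1)| / ||e_1||
= |5| / 1 = 5.0000

5.0000


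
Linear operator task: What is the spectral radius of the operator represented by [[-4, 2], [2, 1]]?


For a 2x2 matrix, eigenvalues satisfy lambda^2 - (trace)*lambda + det = 0
trace = -4 + 1 = -3
det = -4*1 - 2*2 = -8
discriminant = (-3)^2 - 4*(-8) = 41
spectral radius = max |eigenvalue| = 4.7016

4.7016


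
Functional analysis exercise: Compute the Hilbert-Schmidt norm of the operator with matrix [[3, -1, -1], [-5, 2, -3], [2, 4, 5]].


The Hilbert-Schmidt norm is sqrt(sum of squares of all entries).
Sum of squares = 3^2 + (-1)^2 + (-1)^2 + (-5)^2 + 2^2 + (-3)^2 + 2^2 + 4^2 + 5^2
= 9 + 1 + 1 + 25 + 4 + 9 + 4 + 16 + 25 = 94
||T||_HS = sqrt(94) = 9.6954

9.6954


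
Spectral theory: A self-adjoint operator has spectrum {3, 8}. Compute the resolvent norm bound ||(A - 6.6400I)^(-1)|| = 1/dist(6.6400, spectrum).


dist(6.6400, {3, 8}) = min(|6.6400 - 3|, |6.6400 - 8|)
= min(3.6400, 1.3600) = 1.3600
Resolvent bound = 1/1.3600 = 0.7353

0.7353


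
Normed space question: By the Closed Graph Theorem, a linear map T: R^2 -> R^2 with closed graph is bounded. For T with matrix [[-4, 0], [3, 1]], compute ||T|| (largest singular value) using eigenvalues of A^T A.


A^T A = [[25, 3], [3, 1]]
trace(A^T A) = 26, det(A^T A) = 16
discriminant = 26^2 - 4*16 = 612
Largest eigenvalue of A^T A = (trace + sqrt(disc))/2 = 25.3693
||T|| = sqrt(25.3693) = 5.0368

5.0368


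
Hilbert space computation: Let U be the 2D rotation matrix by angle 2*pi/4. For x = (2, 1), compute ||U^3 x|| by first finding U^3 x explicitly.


U is a rotation by theta = 2*pi/4
U^3 = rotation by 3*theta = 6*pi/4
cos(6*pi/4) = 0.0000, sin(6*pi/4) = -1.0000
U^3 x = (0.0000 * 2 - -1.0000 * 1, -1.0000 * 2 + 0.0000 * 1)
= (1.0000, -2.0000)
||U^3 x|| = sqrt(1.0000^2 + (-2.0000)^2) = sqrt(5.0000) = 2.2361

2.2361


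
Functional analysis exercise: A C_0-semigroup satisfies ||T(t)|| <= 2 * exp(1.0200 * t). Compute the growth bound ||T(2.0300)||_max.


||T(2.0300)|| <= 2 * exp(1.0200 * 2.0300)
= 2 * exp(2.0706)
= 2 * 7.9296
= 15.8592

15.8592


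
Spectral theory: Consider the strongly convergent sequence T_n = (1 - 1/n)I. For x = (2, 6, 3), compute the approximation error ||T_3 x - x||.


T_3 x - x = (1 - 1/3)x - x = -x/3
||x|| = sqrt(49) = 7.0000
||T_3 x - x|| = ||x||/3 = 7.0000/3 = 2.3333

2.3333
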